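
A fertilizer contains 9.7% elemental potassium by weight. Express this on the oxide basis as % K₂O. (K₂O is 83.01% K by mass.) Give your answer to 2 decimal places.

%K₂O = 9.7 / 0.8301 = 11.6853%.

11.69% K₂O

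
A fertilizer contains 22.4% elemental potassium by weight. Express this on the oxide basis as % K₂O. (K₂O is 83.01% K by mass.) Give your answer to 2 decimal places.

26.98% K₂O

%K₂O = 22.4 / 0.8301 = 26.9847%.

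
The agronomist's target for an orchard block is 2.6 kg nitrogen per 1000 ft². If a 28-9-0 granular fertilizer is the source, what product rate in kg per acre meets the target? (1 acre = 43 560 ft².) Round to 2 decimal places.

404.49 kg of product per acre

Product per 1000 ft² = 2.6 / 28% = 9.28571 kg.
Convert to per acre: 9.28571 × 43.56 = 404.486 kg.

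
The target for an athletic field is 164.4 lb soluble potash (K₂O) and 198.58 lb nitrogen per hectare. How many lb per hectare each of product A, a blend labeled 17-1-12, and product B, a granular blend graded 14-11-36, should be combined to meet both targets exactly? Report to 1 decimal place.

Per-hectare balance (a = product A, b = product B):
K₂O: 0.12·a + 0.36·b = 164.4
N: 0.17·a + 0.14·b = 198.58
Solving simultaneously: a = 1091.73, b = 92.7568.

1091.7 lb product A, 92.8 lb product B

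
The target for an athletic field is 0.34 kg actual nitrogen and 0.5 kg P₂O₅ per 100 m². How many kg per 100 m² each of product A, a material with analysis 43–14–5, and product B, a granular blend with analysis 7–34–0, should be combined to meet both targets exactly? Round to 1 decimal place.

0.6 kg product A, 1.2 kg product B

With a, b = kg per 100 m² of product A and product B:
N: 0.43·a + 0.07·b = 0.34
P₂O₅: 0.14·a + 0.34·b = 0.5
Solving simultaneously: a = 0.590909, b = 1.22727.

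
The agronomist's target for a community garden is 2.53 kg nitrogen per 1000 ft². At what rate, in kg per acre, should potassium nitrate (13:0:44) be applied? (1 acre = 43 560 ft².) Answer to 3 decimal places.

847.745 kg of product per acre

Product per 1000 ft² = 2.53 / 13% = 19.4615 kg.
Convert to per acre: 19.4615 × 43.56 = 847.7446 kg.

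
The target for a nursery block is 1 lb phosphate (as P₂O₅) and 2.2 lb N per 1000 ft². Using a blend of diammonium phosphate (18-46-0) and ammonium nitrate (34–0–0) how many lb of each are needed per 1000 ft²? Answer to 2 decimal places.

2.17 lb diammonium phosphate, 5.32 lb ammonium nitrate

Per-1000 ft² balance (a = diammonium phosphate, b = ammonium nitrate):
P₂O₅: 0.46·a + 0·b = 1
N: 0.18·a + 0.34·b = 2.2
From row1: a = (1 − 0·b) / 0.46.
Into row2: 0.18·(1 − 0·b)/0.46 + 0.34·b = 2.2 → b = 5.31969, a = 2.17391.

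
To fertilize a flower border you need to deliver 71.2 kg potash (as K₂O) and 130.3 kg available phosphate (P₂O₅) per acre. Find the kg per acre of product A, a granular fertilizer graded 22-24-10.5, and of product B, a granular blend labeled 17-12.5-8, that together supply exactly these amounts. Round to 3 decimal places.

With a, b = kg per acre of product A and product B:
K₂O: 0.105·a + 0.08·b = 71.2
P₂O₅: 0.24·a + 0.125·b = 130.3
From row1: a = (71.2 − 0.08·b) / 0.105.
Into row2: 0.24·(71.2 − 0.08·b)/0.105 + 0.125·b = 130.3 → b = 560.7407, a = 250.8642.

250.864 kg product A, 560.741 kg product B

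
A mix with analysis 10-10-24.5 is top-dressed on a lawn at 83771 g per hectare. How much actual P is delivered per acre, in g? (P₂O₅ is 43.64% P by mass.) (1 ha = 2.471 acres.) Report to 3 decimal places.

P₂O₅ per hectare = 83771 × 10% = 8377.1 g.
Elemental P = 8377.1 × 0.4364 = 3655.77 g per hectare.
Convert to per acre: 3655.77 × 0.404694 = 1479.4684 g.

1479.468 g P per acre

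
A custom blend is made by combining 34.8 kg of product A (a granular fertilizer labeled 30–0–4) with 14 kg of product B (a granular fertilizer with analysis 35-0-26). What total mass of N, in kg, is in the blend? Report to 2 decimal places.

15.34 kg N

N mass = 30%×34.8 + 35%×14 = 15.34 kg.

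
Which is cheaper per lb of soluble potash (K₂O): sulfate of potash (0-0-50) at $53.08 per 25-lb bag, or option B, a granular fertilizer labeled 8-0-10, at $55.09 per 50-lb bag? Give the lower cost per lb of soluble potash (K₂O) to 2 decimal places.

sulfate of potash: K₂O per bag = 25 × 50% = 12.5 lb; cost = 53.08 / 12.5 = $4.2464/lb K₂O.
option B: K₂O per bag = 50 × 10% = 5 lb; cost = 55.09 / 5 = $11.0180/lb K₂O.
sulfate of potash is cheaper.

$4.25 per lb K₂O (sulfate of potash)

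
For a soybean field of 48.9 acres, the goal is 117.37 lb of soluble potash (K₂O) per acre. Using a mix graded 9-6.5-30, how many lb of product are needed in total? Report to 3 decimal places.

Product per acre = 117.37 / 30% = 391.233 lb.
Total product = 391.233 × 48.9 = 19131.31 lb.

19131.310 lb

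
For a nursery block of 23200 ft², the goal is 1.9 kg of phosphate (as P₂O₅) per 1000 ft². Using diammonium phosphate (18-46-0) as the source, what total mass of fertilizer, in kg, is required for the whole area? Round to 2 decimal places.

95.83 kg

Product per 1000 ft² = 1.9 / 46% = 4.13043 kg.
Total product = 4.13043 × 23200 / 1000 = 95.8261 kg.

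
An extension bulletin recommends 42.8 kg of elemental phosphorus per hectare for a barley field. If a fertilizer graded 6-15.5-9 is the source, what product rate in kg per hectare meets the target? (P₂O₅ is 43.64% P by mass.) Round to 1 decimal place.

As P₂O₅: 42.8 / 0.4364 = 98.0752 kg per hectare.
Product per hectare = 98.0752 / 15.5% = 632.743 kg.

632.7 kg of product per hectare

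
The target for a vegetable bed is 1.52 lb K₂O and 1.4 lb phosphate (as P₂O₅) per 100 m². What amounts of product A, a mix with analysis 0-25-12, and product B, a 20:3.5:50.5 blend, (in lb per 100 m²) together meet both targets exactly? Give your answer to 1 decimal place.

Let a = lb of product A, b = lb of product B (per 100 m²).
K₂O: 0.12·a + 0.505·b = 1.52
P₂O₅: 0.25·a + 0.035·b = 1.4
Eliminate a: (row1) − 0.12/0.25·(row2) → 0.4882·b = 0.848, so b = 1.73699.
Back-substitute: a = (1.52 − 0.505·1.73699) / 0.12 = 5.35682.

5.4 lb product A, 1.7 lb product B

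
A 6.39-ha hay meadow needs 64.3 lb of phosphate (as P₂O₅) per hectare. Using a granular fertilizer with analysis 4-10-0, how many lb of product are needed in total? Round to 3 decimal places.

4108.770 lb

Product per hectare = 64.3 / 10% = 643 lb.
Total product = 643 × 6.39 = 4108.77 lb.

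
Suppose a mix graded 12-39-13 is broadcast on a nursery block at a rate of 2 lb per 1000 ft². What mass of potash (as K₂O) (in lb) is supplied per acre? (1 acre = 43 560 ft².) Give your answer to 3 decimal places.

K₂O per 1000 ft² = 2 × 13% = 0.26 lb.
Convert to per acre: 0.26 × 43.56 = 11.3256 lb.

11.326 lb K₂O per acre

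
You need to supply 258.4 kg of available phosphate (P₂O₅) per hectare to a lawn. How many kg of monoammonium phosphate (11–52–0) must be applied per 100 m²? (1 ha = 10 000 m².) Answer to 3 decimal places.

Product per hectare = 258.4 / 52% = 496.923 kg.
Convert to per 100 m²: 496.923 × 0.01 = 4.96923 kg.

4.969 kg of product per hundred sq m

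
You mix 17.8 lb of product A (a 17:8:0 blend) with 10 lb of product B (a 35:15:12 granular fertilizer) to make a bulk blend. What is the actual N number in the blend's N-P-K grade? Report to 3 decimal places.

23.475% N

Total mass = 17.8 + 10 = 27.8 lb.
N mass = 17%×17.8 + 35%×10 = 6.526 lb.
% N = 6.526 / 27.8 = 23.4748%.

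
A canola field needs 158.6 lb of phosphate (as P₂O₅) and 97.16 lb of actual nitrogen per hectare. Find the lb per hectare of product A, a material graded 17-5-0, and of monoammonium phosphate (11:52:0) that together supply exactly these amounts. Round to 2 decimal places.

Per-hectare balance (a = product A, b = monoammonium phosphate):
P₂O₅: 0.05·a + 0.52·b = 158.6
N: 0.17·a + 0.11·b = 97.16
Eliminate a: (row1) − 0.05/0.17·(row2) → 0.487647·b = 130.024, so b = 266.634.
Back-substitute: a = (158.6 − 0.52·266.634) / 0.05 = 399.001.

399.00 lb product A, 266.63 lb monoammonium phosphate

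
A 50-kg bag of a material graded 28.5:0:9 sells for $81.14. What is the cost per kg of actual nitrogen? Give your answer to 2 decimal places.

N in bag = 50 × 28.5% = 14.25 kg.
Cost per kg N = $81.14 / 14.25 = $5.6940.

$5.69 per kg N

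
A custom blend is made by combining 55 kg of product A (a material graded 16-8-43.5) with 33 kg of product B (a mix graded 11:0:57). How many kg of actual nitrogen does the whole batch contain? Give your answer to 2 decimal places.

N mass = 16%×55 + 11%×33 = 12.43 kg.

12.43 kg N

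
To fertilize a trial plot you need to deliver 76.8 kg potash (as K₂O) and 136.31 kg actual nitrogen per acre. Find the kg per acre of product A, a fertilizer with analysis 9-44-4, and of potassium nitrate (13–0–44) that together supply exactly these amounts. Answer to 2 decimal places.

1453.27 kg product A, 42.43 kg potassium nitrate

With a, b = kg per acre of product A and potassium nitrate:
K₂O: 0.04·a + 0.44·b = 76.8
N: 0.09·a + 0.13·b = 136.31
From row1: a = (76.8 − 0.44·b) / 0.04.
Into row2: 0.09·(76.8 − 0.44·b)/0.04 + 0.13·b = 136.31 → b = 42.4302, a = 1453.267.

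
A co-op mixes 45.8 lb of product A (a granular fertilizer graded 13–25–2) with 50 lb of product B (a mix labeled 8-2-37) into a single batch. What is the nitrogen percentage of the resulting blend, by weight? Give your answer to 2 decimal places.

Total mass = 45.8 + 50 = 95.8 lb.
N mass = 13%×45.8 + 8%×50 = 9.954 lb.
% N = 9.954 / 95.8 = 10.3904%.

10.39% N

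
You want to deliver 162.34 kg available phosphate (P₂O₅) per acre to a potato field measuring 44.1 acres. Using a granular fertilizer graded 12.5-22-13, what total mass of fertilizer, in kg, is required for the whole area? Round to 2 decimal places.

Product per acre = 162.34 / 22% = 737.909 kg.
Total product = 737.909 × 44.1 = 32541.791 kg.

32541.79 kg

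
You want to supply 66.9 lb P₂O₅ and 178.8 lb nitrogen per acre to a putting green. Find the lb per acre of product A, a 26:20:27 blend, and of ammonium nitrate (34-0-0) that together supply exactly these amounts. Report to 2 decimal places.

334.50 lb product A, 270.09 lb ammonium nitrate

Per-acre balance (a = product A, b = ammonium nitrate):
P₂O₅: 0.2·a + 0·b = 66.9
N: 0.26·a + 0.34·b = 178.8
From row1: a = (66.9 − 0·b) / 0.2.
Into row2: 0.26·(66.9 − 0·b)/0.2 + 0.34·b = 178.8 → b = 270.088, a = 334.5.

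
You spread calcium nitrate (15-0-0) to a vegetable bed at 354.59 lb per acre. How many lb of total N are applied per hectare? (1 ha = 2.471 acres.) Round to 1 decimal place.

nitrogen per acre = 354.59 × 15% = 53.1885 lb.
Convert to per hectare: 53.1885 × 2.471 = 131.429 lb.

131.4 lb N per hectare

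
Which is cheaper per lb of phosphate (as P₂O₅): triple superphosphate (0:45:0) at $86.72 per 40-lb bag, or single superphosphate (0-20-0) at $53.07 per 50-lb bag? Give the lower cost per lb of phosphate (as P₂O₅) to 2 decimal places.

triple superphosphate: P₂O₅ per bag = 40 × 45% = 18 lb; cost = 86.72 / 18 = $4.8178/lb P₂O₅.
single superphosphate: P₂O₅ per bag = 50 × 20% = 10 lb; cost = 53.07 / 10 = $5.3070/lb P₂O₅.
triple superphosphate is cheaper.

$4.82 per lb P₂O₅ (triple superphosphate)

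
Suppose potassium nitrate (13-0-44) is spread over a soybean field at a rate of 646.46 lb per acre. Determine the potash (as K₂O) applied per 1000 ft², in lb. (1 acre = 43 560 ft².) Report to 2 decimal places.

K₂O per acre = 646.46 × 44% = 284.442 lb.
Convert to per 1000 ft²: 284.442 × 0.0229568 = 6.5299 lb.

6.53 lb K₂O per thousand sq ft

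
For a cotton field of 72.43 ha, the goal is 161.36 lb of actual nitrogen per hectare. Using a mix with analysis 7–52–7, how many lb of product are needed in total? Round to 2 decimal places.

166961.50 lb

Product per hectare = 161.36 / 7% = 2305.14 lb.
Total product = 2305.14 × 72.43 = 166961.497 lb.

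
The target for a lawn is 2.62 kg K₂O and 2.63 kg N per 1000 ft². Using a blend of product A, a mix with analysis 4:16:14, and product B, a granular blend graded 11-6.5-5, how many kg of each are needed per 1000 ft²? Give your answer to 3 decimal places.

11.694 kg product A, 19.657 kg product B

With a, b = kg per 1000 ft² of product A and product B:
K₂O: 0.14·a + 0.05·b = 2.62
N: 0.04·a + 0.11·b = 2.63
Eliminate a: (row1) − 0.14/0.04·(row2) → -0.335·b = -6.585, so b = 19.6567.
Back-substitute: a = (2.62 − 0.05·19.6567) / 0.14 = 11.69403.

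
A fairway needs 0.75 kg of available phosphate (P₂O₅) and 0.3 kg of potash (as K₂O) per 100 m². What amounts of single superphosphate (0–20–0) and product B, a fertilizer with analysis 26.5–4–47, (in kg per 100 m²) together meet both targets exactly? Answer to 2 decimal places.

Let a = kg of single superphosphate, b = kg of product B (per 100 m²).
P₂O₅: 0.2·a + 0.04·b = 0.75
K₂O: 0·a + 0.47·b = 0.3
Solving simultaneously: a = 3.62234, b = 0.638298.

3.62 kg single superphosphate, 0.64 kg product B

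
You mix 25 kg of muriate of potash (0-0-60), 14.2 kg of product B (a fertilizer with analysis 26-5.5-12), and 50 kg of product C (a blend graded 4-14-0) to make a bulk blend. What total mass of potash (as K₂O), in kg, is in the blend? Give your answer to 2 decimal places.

16.70 kg K₂O

K₂O mass = 60%×25 + 12%×14.2 + 0%×50 = 16.704 kg.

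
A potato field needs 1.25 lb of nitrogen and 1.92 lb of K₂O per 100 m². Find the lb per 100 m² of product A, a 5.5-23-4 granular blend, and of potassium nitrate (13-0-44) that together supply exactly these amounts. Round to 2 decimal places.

15.81 lb product A, 2.93 lb potassium nitrate

With a, b = lb per 100 m² of product A and potassium nitrate:
N: 0.055·a + 0.13·b = 1.25
K₂O: 0.04·a + 0.44·b = 1.92
From row1: a = (1.25 − 0.13·b) / 0.055.
Into row2: 0.04·(1.25 − 0.13·b)/0.055 + 0.44·b = 1.92 → b = 2.92632, a = 15.8105.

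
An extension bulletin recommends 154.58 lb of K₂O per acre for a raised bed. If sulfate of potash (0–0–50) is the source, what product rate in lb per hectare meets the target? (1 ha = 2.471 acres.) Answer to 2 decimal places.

Product per acre = 154.58 / 50% = 309.16 lb.
Convert to per hectare: 309.16 × 2.471 = 763.934 lb.

763.93 lb of product per hectare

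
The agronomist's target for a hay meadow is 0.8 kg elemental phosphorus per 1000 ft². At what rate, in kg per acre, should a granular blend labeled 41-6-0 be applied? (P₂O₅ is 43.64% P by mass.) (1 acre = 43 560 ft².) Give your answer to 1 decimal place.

As P₂O₅: 0.8 / 0.4364 = 1.83318 kg per 1000 ft².
Product per 1000 ft² = 1.83318 / 6% = 30.553 kg.
Convert to per acre: 30.553 × 43.56 = 1330.89 kg.

1330.9 kg of product per acre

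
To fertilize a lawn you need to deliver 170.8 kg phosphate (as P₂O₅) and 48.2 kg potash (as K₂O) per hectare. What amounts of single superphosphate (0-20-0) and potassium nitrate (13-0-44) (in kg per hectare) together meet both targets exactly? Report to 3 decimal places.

Let a = kg of single superphosphate, b = kg of potassium nitrate (per hectare).
P₂O₅: 0.2·a + 0·b = 170.8
K₂O: 0·a + 0.44·b = 48.2
Solving simultaneously: a = 854, b = 109.54545.

854.000 kg single superphosphate, 109.545 kg potassium nitrate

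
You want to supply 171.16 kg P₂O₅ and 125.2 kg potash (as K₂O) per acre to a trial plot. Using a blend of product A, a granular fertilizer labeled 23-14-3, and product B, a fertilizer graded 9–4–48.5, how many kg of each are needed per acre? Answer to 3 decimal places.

1169.484 kg product A, 185.805 kg product B

Let a = kg of product A, b = kg of product B (per acre).
P₂O₅: 0.14·a + 0.04·b = 171.16
K₂O: 0.03·a + 0.485·b = 125.2
Eliminate b: (row1) − 0.04/0.485·(row2) → 0.137526·a = 160.834, so a = 1169.4843.
Then b = (125.2 − 0.03·1169.4843) / 0.485 = 185.8051.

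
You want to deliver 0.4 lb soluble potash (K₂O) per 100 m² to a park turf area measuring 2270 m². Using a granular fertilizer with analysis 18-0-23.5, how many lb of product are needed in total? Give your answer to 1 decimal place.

Product per 100 m² = 0.4 / 23.5% = 1.70213 lb.
Total product = 1.70213 × 2270 / 100 = 38.6383 lb.

38.6 lb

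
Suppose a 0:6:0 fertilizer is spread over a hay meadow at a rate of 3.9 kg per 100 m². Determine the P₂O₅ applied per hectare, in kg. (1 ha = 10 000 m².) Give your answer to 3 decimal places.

P₂O₅ per 100 m² = 3.9 × 6% = 0.234 kg.
Convert to per hectare: 0.234 × 100 = 23.4 kg.

23.400 kg P₂O₅ per hectare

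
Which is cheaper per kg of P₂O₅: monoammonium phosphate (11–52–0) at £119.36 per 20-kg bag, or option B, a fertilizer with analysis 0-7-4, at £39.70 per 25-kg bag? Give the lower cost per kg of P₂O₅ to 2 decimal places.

monoammonium phosphate: P₂O₅ per bag = 20 × 52% = 10.4 kg; cost = 119.36 / 10.4 = £11.4769/kg P₂O₅.
option B: P₂O₅ per bag = 25 × 7% = 1.75 kg; cost = 39.70 / 1.75 = £22.6857/kg P₂O₅.
monoammonium phosphate is cheaper.

£11.48 per kg P₂O₅ (monoammonium phosphate)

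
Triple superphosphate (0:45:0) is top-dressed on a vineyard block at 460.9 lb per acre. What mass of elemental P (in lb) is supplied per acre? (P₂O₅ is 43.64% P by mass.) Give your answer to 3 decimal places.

P₂O₅ per acre = 460.9 × 45% = 207.405 lb.
Elemental P = 207.405 × 0.4364 = 90.5115 lb per acre.

90.512 lb P per acre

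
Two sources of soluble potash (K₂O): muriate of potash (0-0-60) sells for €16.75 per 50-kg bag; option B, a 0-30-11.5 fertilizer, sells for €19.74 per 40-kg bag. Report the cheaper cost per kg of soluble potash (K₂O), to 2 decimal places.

€0.56 per kg K₂O (muriate of potash)

muriate of potash: K₂O per bag = 50 × 60% = 30 kg; cost = 16.75 / 30 = €0.5583/kg K₂O.
option B: K₂O per bag = 40 × 11.5% = 4.6 kg; cost = 19.74 / 4.6 = €4.2913/kg K₂O.
muriate of potash is cheaper.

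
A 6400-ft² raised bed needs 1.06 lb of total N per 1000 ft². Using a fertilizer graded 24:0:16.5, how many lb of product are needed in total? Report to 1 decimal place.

Product per 1000 ft² = 1.06 / 24% = 4.41667 lb.
Total product = 4.41667 × 6400 / 1000 = 28.2667 lb.

28.3 lb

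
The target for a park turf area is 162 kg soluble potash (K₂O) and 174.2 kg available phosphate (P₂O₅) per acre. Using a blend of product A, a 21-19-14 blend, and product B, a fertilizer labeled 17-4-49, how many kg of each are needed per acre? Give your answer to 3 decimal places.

901.463 kg product A, 73.051 kg product B

Let a = kg of product A, b = kg of product B (per acre).
K₂O: 0.14·a + 0.49·b = 162
P₂O₅: 0.19·a + 0.04·b = 174.2
From row1: a = (162 − 0.49·b) / 0.14.
Into row2: 0.19·(162 − 0.49·b)/0.14 + 0.04·b = 174.2 → b = 73.0514, a = 901.4629.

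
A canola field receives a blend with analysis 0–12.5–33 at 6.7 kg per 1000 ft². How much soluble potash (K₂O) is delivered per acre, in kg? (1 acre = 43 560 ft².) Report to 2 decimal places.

96.31 kg K₂O per acre

K₂O per 1000 ft² = 6.7 × 33% = 2.211 kg.
Convert to per acre: 2.211 × 43.56 = 96.3112 kg.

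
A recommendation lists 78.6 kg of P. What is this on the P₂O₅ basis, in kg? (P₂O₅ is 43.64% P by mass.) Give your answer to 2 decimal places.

P₂O₅ = 78.6 / 0.4364 = 180.10999 kg.

180.11 kg P₂O₅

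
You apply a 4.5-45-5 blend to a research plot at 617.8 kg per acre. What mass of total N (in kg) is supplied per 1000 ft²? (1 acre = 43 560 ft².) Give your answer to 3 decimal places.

0.638 kg N per thousand sq ft

nitrogen per acre = 617.8 × 4.5% = 27.801 kg.
Convert to per 1000 ft²: 27.801 × 0.0229568 = 0.638223 kg.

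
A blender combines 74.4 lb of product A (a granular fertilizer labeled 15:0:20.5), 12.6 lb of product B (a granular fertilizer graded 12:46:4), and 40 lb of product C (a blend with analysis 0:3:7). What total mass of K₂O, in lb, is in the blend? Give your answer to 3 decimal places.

18.556 lb K₂O

K₂O mass = 20.5%×74.4 + 4%×12.6 + 7%×40 = 18.556 lb.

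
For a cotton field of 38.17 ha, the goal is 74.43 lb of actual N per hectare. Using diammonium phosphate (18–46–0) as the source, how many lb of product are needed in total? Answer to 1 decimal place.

15783.3 lb

Product per hectare = 74.43 / 18% = 413.5 lb.
Total product = 413.5 × 38.17 = 15783.295 lb.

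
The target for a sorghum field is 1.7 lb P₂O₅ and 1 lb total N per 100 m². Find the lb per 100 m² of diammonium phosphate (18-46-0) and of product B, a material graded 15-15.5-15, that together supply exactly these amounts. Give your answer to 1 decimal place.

Let a = lb of diammonium phosphate, b = lb of product B (per 100 m²).
P₂O₅: 0.46·a + 0.155·b = 1.7
N: 0.18·a + 0.15·b = 1
Eliminate a: (row1) − 0.46/0.18·(row2) → -0.228333·b = -0.855556, so b = 3.74696.
Back-substitute: a = (1.7 − 0.155·3.74696) / 0.46 = 2.43309.

2.4 lb diammonium phosphate, 3.7 lb product B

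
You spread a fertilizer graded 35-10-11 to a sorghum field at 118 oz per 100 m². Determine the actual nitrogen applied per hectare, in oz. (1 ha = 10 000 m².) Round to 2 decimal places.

nitrogen per 100 m² = 118 × 35% = 41.3 oz.
Convert to per hectare: 41.3 × 100 = 4130 oz.

4130.00 oz N per hectare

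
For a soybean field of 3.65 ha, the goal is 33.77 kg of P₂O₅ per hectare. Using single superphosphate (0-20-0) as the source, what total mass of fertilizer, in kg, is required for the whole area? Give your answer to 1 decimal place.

Product per hectare = 33.77 / 20% = 168.85 kg.
Total product = 168.85 × 3.65 = 616.303 kg.

616.3 kg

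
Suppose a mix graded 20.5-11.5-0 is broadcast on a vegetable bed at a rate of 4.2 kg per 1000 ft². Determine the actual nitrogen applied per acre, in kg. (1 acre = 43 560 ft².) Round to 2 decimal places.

nitrogen per 1000 ft² = 4.2 × 20.5% = 0.861 kg.
Convert to per acre: 0.861 × 43.56 = 37.5052 kg.

37.51 kg N per acre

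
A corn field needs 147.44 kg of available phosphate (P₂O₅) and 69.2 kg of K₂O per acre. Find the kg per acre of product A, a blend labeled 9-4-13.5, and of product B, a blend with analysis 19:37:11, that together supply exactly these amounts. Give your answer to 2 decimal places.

206.05 kg product A, 376.21 kg product B

With a, b = kg per acre of product A and product B:
P₂O₅: 0.04·a + 0.37·b = 147.44
K₂O: 0.135·a + 0.11·b = 69.2
Eliminate a: (row1) − 0.04/0.135·(row2) → 0.337407·b = 126.936, so b = 376.211.
Back-substitute: a = (147.44 − 0.37·376.211) / 0.04 = 206.0505.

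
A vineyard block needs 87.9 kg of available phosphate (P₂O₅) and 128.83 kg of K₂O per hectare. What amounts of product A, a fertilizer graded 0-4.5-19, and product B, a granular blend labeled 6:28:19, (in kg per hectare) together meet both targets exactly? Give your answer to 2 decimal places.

Per-hectare balance (a = product A, b = product B):
P₂O₅: 0.045·a + 0.28·b = 87.9
K₂O: 0.19·a + 0.19·b = 128.83
Solving simultaneously: a = 433.8499, b = 244.203.

433.85 kg product A, 244.20 kg product B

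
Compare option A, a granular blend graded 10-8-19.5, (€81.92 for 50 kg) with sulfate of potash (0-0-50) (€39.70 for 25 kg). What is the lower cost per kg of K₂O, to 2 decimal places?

option A: K₂O per bag = 50 × 19.5% = 9.75 kg; cost = 81.92 / 9.75 = €8.4021/kg K₂O.
sulfate of potash: K₂O per bag = 25 × 50% = 12.5 kg; cost = 39.70 / 12.5 = €3.1760/kg K₂O.
sulfate of potash is cheaper.

€3.18 per kg K₂O (sulfate of potash)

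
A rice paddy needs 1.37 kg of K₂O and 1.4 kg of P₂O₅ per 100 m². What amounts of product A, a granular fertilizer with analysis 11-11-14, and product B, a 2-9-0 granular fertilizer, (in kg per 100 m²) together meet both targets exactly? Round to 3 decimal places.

With a, b = kg per 100 m² of product A and product B:
K₂O: 0.14·a + 0·b = 1.37
P₂O₅: 0.11·a + 0.09·b = 1.4
Eliminate a: (row1) − 0.14/0.11·(row2) → -0.114545·b = -0.411818, so b = 3.59524.
Back-substitute: a = (1.37 − 0·3.59524) / 0.14 = 9.78571.

9.786 kg product A, 3.595 kg product B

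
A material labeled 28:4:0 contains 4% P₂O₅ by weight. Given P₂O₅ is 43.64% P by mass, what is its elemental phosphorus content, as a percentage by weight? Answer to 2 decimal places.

1.75% P

%P = 4 × 0.4364 = 1.7456%.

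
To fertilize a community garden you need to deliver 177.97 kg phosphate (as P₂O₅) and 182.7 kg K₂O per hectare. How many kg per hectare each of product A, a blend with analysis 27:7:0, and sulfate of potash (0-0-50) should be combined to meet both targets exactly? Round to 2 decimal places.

Per-hectare balance (a = product A, b = sulfate of potash):
P₂O₅: 0.07·a + 0·b = 177.97
K₂O: 0·a + 0.5·b = 182.7
Solving simultaneously: a = 2542.429, b = 365.4.

2542.43 kg product A, 365.40 kg sulfate of potash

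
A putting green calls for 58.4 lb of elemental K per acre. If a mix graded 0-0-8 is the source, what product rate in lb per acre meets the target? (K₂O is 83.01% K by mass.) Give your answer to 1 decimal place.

879.4 lb of product per acre

As K₂O: 58.4 / 0.8301 = 70.353 lb per acre.
Product per acre = 70.353 / 8% = 879.412 lb.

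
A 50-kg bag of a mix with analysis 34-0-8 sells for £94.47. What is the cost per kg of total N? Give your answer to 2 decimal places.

N in bag = 50 × 34% = 17 kg.
Cost per kg N = £94.47 / 17 = £5.5571.

£5.56 per kg N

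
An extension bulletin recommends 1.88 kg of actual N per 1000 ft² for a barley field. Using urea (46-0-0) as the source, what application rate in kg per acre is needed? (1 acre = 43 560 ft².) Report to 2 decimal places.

178.03 kg of product per acre

Product per 1000 ft² = 1.88 / 46% = 4.08696 kg.
Convert to per acre: 4.08696 × 43.56 = 178.028 kg.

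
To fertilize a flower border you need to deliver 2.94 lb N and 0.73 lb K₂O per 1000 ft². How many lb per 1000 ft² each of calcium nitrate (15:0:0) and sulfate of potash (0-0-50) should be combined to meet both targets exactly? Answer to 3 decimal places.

Let a = lb of calcium nitrate, b = lb of sulfate of potash (per 1000 ft²).
N: 0.15·a + 0·b = 2.94
K₂O: 0·a + 0.5·b = 0.73
Solving simultaneously: a = 19.6, b = 1.46.

19.600 lb calcium nitrate, 1.460 lb sulfate of potash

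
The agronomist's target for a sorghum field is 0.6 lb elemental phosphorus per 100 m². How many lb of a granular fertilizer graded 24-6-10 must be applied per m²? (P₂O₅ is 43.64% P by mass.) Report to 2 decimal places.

As P₂O₅: 0.6 / 0.4364 = 1.37489 lb per 100 m².
Product per 100 m² = 1.37489 / 6% = 22.9148 lb.
Convert to per m²: 22.9148 × 0.01 = 0.229148 lb.

0.23 lb of product per sq m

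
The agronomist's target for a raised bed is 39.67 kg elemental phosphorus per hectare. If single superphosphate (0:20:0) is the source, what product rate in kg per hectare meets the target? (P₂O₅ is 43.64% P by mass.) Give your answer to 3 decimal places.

454.514 kg of product per hectare

As P₂O₅: 39.67 / 0.4364 = 90.9028 kg per hectare.
Product per hectare = 90.9028 / 20% = 454.5142 kg.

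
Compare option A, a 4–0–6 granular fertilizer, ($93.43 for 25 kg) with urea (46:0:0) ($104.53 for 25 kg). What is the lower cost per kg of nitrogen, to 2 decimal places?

option A: N per bag = 25 × 4% = 1 kg; cost = 93.43 / 1 = $93.4300/kg N.
urea: N per bag = 25 × 46% = 11.5 kg; cost = 104.53 / 11.5 = $9.0896/kg N.
urea is cheaper.

$9.09 per kg N (urea)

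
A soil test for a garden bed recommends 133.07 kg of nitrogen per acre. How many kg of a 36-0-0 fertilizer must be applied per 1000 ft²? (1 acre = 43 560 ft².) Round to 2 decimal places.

Product per acre = 133.07 / 36% = 369.639 kg.
Convert to per 1000 ft²: 369.639 × 0.0229568 = 8.48574 kg.

8.49 kg of product per thousand sq ft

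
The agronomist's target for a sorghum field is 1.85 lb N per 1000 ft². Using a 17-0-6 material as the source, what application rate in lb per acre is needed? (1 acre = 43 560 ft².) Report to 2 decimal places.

474.04 lb of product per acre

Product per 1000 ft² = 1.85 / 17% = 10.8824 lb.
Convert to per acre: 10.8824 × 43.56 = 474.035 lb.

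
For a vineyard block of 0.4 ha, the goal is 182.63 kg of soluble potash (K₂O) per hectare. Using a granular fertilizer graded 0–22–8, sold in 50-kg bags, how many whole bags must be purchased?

Product per hectare = 182.63 / 8% = 2282.88 kg.
Total product = 2282.88 × 0.4 = 913.15 kg.
Bags = ⌈913.15 / 50⌉ = 19.

19 bags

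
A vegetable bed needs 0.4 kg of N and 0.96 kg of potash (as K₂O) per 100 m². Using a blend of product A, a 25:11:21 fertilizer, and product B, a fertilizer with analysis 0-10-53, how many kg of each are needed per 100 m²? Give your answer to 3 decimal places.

With a, b = kg per 100 m² of product A and product B:
N: 0.25·a + 0·b = 0.4
K₂O: 0.21·a + 0.53·b = 0.96
Eliminate a: (row1) − 0.25/0.21·(row2) → -0.630952·b = -0.742857, so b = 1.17736.
Back-substitute: a = (0.4 − 0·1.17736) / 0.25 = 1.6.

1.600 kg product A, 1.177 kg product B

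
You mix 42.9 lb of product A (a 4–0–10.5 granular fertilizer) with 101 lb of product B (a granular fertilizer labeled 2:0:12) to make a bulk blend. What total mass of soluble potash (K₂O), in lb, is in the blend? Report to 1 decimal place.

16.6 lb K₂O

K₂O mass = 10.5%×42.9 + 12%×101 = 16.6245 lb.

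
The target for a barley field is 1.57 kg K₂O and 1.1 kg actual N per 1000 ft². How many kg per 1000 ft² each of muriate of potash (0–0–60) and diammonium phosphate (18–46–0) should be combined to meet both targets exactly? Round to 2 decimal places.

2.62 kg muriate of potash, 6.11 kg diammonium phosphate

With a, b = kg per 1000 ft² of muriate of potash and diammonium phosphate:
K₂O: 0.6·a + 0·b = 1.57
N: 0·a + 0.18·b = 1.1
Solving simultaneously: a = 2.61667, b = 6.11111.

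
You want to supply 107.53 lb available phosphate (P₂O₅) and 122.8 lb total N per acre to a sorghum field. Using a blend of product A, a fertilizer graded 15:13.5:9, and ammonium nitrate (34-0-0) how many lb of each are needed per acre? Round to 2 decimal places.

Per-acre balance (a = product A, b = ammonium nitrate):
P₂O₅: 0.135·a + 0·b = 107.53
N: 0.15·a + 0.34·b = 122.8
From row1: a = (107.53 − 0·b) / 0.135.
Into row2: 0.15·(107.53 − 0·b)/0.135 + 0.34·b = 122.8 → b = 9.77124, a = 796.519.

796.52 lb product A, 9.77 lb ammonium nitrate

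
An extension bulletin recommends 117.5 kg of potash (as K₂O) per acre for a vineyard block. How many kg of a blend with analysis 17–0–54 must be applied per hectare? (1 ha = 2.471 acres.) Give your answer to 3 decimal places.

537.671 kg of product per hectare

Product per acre = 117.5 / 54% = 217.593 kg.
Convert to per hectare: 217.593 × 2.471 = 537.6713 kg.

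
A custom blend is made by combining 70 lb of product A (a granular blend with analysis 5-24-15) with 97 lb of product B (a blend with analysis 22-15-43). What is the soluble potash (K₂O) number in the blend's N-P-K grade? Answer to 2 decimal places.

Total mass = 70 + 97 = 167 lb.
K₂O mass = 15%×70 + 43%×97 = 52.21 lb.
% K₂O = 52.21 / 167 = 31.2635%.

31.26% K₂O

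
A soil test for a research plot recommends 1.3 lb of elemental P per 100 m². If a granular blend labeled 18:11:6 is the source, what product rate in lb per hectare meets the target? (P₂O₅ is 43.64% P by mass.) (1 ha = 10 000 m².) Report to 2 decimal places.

As P₂O₅: 1.3 / 0.4364 = 2.97892 lb per 100 m².
Product per 100 m² = 2.97892 / 11% = 27.0811 lb.
Convert to per hectare: 27.0811 × 100 = 2708.108 lb.

2708.11 lb of product per hectare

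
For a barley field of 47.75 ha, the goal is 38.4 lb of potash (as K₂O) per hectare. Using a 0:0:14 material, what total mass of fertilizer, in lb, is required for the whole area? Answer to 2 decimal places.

13097.14 lb

Product per hectare = 38.4 / 14% = 274.286 lb.
Total product = 274.286 × 47.75 = 13097.143 lb.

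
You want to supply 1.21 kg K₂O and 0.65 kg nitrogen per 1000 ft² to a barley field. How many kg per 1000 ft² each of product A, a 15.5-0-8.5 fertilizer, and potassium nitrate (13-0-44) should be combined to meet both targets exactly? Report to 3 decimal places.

With a, b = kg per 1000 ft² of product A and potassium nitrate:
K₂O: 0.085·a + 0.44·b = 1.21
N: 0.155·a + 0.13·b = 0.65
Eliminate a: (row1) − 0.085/0.155·(row2) → 0.36871·b = 0.853548, so b = 2.31496.
Back-substitute: a = (1.21 − 0.44·2.31496) / 0.085 = 2.25197.

2.252 kg product A, 2.315 kg potassium nitrate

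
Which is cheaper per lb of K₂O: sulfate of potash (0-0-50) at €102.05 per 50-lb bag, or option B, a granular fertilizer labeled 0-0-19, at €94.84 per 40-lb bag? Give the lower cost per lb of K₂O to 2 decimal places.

sulfate of potash: K₂O per bag = 50 × 50% = 25 lb; cost = 102.05 / 25 = €4.0820/lb K₂O.
option B: K₂O per bag = 40 × 19% = 7.6 lb; cost = 94.84 / 7.6 = €12.4789/lb K₂O.
sulfate of potash is cheaper.

€4.08 per lb K₂O (sulfate of potash)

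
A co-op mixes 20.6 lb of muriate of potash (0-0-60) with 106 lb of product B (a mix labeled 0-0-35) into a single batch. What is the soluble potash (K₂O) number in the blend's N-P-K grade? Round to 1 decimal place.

39.1% K₂O

Total mass = 20.6 + 106 = 126.6 lb.
K₂O mass = 60%×20.6 + 35%×106 = 49.46 lb.
% K₂O = 49.46 / 126.6 = 39.0679%.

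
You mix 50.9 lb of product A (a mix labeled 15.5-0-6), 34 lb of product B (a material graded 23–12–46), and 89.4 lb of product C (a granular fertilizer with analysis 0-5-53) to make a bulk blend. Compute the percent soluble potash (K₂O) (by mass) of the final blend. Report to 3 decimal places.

Total mass = 50.9 + 34 + 89.4 = 174.3 lb.
K₂O mass = 6%×50.9 + 46%×34 + 53%×89.4 = 66.076 lb.
% K₂O = 66.076 / 174.3 = 37.9094%.

37.909% K₂O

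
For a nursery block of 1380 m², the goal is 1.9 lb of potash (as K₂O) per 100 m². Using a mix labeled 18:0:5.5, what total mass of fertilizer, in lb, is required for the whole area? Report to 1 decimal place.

476.7 lb

Product per 100 m² = 1.9 / 5.5% = 34.5455 lb.
Total product = 34.5455 × 1380 / 100 = 476.727 lb.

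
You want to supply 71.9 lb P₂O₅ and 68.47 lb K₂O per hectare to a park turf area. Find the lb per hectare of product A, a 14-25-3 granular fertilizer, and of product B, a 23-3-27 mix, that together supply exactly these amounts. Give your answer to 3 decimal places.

Let a = lb of product A, b = lb of product B (per hectare).
P₂O₅: 0.25·a + 0.03·b = 71.9
K₂O: 0.03·a + 0.27·b = 68.47
From row1: a = (71.9 − 0.03·b) / 0.25.
Into row2: 0.03·(71.9 − 0.03·b)/0.25 + 0.27·b = 68.47 → b = 224.6321, a = 260.6441.

260.644 lb product A, 224.632 lb product B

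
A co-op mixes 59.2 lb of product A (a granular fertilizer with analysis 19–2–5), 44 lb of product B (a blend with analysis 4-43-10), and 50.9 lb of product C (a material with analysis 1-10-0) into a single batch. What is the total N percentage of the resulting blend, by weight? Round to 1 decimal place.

Total mass = 59.2 + 44 + 50.9 = 154.1 lb.
N mass = 19%×59.2 + 4%×44 + 1%×50.9 = 13.517 lb.
% N = 13.517 / 154.1 = 8.77158%.

8.8% N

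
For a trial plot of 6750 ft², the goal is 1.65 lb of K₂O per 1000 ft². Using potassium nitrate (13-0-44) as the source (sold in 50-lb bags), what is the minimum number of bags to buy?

1 bags

Product per 1000 ft² = 1.65 / 44% = 3.75 lb.
Total product = 3.75 × 6750 / 1000 = 25.3125 lb.
Bags = ⌈25.3125 / 50⌉ = 1.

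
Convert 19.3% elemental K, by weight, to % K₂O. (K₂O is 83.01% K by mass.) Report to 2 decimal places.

23.25% K₂O

%K₂O = 19.3 / 0.8301 = 23.2502%.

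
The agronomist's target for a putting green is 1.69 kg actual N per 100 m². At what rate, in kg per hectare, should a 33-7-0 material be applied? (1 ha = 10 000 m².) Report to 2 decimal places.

Product per 100 m² = 1.69 / 33% = 5.12121 kg.
Convert to per hectare: 5.12121 × 100 = 512.121 kg.

512.12 kg of product per hectare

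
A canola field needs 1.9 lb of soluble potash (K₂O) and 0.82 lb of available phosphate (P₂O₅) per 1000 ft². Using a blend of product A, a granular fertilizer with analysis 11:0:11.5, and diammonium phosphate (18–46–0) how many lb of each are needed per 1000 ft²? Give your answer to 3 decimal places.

With a, b = lb per 1000 ft² of product A and diammonium phosphate:
K₂O: 0.115·a + 0·b = 1.9
P₂O₅: 0·a + 0.46·b = 0.82
Solving simultaneously: a = 16.5217, b = 1.78261.

16.522 lb product A, 1.783 lb diammonium phosphate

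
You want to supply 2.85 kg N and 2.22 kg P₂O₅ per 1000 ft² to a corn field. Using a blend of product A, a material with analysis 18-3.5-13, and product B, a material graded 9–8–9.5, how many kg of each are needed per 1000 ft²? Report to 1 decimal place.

Per-1000 ft² balance (a = product A, b = product B):
N: 0.18·a + 0.09·b = 2.85
P₂O₅: 0.035·a + 0.08·b = 2.22
From row1: a = (2.85 − 0.09·b) / 0.18.
Into row2: 0.035·(2.85 − 0.09·b)/0.18 + 0.08·b = 2.22 → b = 26.6533, a = 2.50667.

2.5 kg product A, 26.7 kg product B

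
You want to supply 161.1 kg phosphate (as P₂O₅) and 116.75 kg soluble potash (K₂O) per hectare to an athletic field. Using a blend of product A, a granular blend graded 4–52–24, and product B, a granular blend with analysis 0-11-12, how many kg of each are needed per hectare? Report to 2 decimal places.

180.26 kg product A, 612.39 kg product B

With a, b = kg per hectare of product A and product B:
P₂O₅: 0.52·a + 0.11·b = 161.1
K₂O: 0.24·a + 0.12·b = 116.75
Eliminate b: (row1) − 0.11/0.12·(row2) → 0.3·a = 54.0792, so a = 180.264.
Then b = (116.75 − 0.24·180.264) / 0.12 = 612.389.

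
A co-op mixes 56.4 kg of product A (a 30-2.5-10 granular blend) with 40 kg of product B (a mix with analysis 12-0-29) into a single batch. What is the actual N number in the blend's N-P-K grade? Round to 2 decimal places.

Total mass = 56.4 + 40 = 96.4 kg.
N mass = 30%×56.4 + 12%×40 = 21.72 kg.
% N = 21.72 / 96.4 = 22.5311%.

22.53% N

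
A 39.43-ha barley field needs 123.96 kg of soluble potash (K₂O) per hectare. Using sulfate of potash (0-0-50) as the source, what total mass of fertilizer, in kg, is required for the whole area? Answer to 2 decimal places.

9775.49 kg

Product per hectare = 123.96 / 50% = 247.92 kg.
Total product = 247.92 × 39.43 = 9775.486 kg.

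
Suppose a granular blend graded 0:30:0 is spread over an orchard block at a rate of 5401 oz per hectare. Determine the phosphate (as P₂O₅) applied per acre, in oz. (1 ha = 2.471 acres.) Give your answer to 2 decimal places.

P₂O₅ per hectare = 5401 × 30% = 1620.3 oz.
Convert to per acre: 1620.3 × 0.404694 = 655.726 oz.

655.73 oz P₂O₅ per acre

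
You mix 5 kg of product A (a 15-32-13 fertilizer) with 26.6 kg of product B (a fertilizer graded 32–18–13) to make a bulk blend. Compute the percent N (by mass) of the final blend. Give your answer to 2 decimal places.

Total mass = 5 + 26.6 = 31.6 kg.
N mass = 15%×5 + 32%×26.6 = 9.262 kg.
% N = 9.262 / 31.6 = 29.3101%.

29.31% N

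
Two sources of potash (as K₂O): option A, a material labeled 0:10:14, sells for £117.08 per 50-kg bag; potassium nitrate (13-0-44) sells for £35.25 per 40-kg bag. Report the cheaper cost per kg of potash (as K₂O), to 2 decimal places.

£2.00 per kg K₂O (potassium nitrate)

option A: K₂O per bag = 50 × 14% = 7 kg; cost = 117.08 / 7 = £16.7257/kg K₂O.
potassium nitrate: K₂O per bag = 40 × 44% = 17.6 kg; cost = 35.25 / 17.6 = £2.0028/kg K₂O.
potassium nitrate is cheaper.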